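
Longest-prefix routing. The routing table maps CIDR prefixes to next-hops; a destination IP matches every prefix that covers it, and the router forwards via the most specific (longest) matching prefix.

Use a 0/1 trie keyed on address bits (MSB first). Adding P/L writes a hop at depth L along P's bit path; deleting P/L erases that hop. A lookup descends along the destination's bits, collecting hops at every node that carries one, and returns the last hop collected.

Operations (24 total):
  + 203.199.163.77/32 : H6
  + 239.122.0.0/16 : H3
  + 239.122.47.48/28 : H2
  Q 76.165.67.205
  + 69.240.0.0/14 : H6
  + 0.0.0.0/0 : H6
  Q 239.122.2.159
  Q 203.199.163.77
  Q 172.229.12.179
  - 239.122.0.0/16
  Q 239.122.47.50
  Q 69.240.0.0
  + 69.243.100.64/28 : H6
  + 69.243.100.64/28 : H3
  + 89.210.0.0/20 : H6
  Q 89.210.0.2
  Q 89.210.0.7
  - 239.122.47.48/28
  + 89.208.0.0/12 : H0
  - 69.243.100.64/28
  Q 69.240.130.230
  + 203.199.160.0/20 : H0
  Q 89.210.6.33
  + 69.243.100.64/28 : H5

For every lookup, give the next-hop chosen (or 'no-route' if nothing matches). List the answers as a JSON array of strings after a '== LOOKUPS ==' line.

Trace:
  + 203.199.163.77/32 (H6) depth=32
  + 239.122.0.0/16 (H3) depth=16
  + 239.122.47.48/28 (H2) depth=28
  lookup 76.165.67.205: bits ε walk d0:- -> no-route
  + 69.240.0.0/14 (H6) depth=14
  + 0.0.0.0/0 (H6) depth=0
  lookup 239.122.2.159: bits 111011110111101000 walk d0:H6→d1:-→d2:-→d3:-→d4:-→d5:-→d6:-→d7:-→d8:-→d9:-→d10:-→d11:-→d12:-→d13:-→d14:-→d15:-→d16:H3→d17:-→d18:- -> H3
  lookup 203.199.163.77: bits 11001011110001111010001101001101 walk d0:H6→d1:-→d2:-→d3:-→d4:-→d5:-→d6:-→d7:-→d8:-→d9:-→d10:-→d11:-→d12:-→d13:-→d14:-→d15:-→d16:-→d17:-→d18:-→d19:-→d20:-→d21:-→d22:-→d23:-→d24:-→d25:-→d26:-→d27:-→d28:-→d29:-→d30:-→d31:-→d32:H6 -> H6
  lookup 172.229.12.179: bits 1 walk d0:H6→d1:- -> H6
  del 239.122.0.0/16 (clear depth 16)
  lookup 239.122.47.50: bits 1110111101111010001011110011 walk d0:H6→d1:-→d2:-→d3:-→d4:-→d5:-→d6:-→d7:-→d8:-→d9:-→d10:-→d11:-→d12:-→d13:-→d14:-→d15:-→d16:-→d17:-→d18:-→d19:-→d20:-→d21:-→d22:-→d23:-→d24:-→d25:-→d26:-→d27:-→d28:H2 -> H2
  lookup 69.240.0.0: bits 01000101111100 walk d0:H6→d1:-→d2:-→d3:-→d4:-→d5:-→d6:-→d7:-→d8:-→d9:-→d10:-→d11:-→d12:-→d13:-→d14:H6 -> H6
  + 69.243.100.64/28 (H6) depth=28
  + 69.243.100.64/28 (H3) depth=28
  + 89.210.0.0/20 (H6) depth=20
  lookup 89.210.0.2: bits 01011001110100100000 walk d0:H6→d1:-→d2:-→d3:-→d4:-→d5:-→d6:-→d7:-→d8:-→d9:-→d10:-→d11:-→d12:-→d13:-→d14:-→d15:-→d16:-→d17:-→d18:-→d19:-→d20:H6 -> H6
  lookup 89.210.0.7: bits 01011001110100100000 walk d0:H6→d1:-→d2:-→d3:-→d4:-→d5:-→d6:-→d7:-→d8:-→d9:-→d10:-→d11:-→d12:-→d13:-→d14:-→d15:-→d16:-→d17:-→d18:-→d19:-→d20:H6 -> H6
  del 239.122.47.48/28 (clear depth 28)
  + 89.208.0.0/12 (H0) depth=12
  del 69.243.100.64/28 (clear depth 28)
  lookup 69.240.130.230: bits 01000101111100 walk d0:H6→d1:-→d2:-→d3:-→d4:-→d5:-→d6:-→d7:-→d8:-→d9:-→d10:-→d11:-→d12:-→d13:-→d14:H6 -> H6
  + 203.199.160.0/20 (H0) depth=20
  lookup 89.210.6.33: bits 01011001110100100000 walk d0:H6→d1:-→d2:-→d3:-→d4:-→d5:-→d6:-→d7:-→d8:-→d9:-→d10:-→d11:-→d12:H0→d13:-→d14:-→d15:-→d16:-→d17:-→d18:-→d19:-→d20:H6 -> H6
  + 69.243.100.64/28 (H5) depth=28

== LOOKUPS ==
["no-route","H3","H6","H6","H2","H6","H6","H6","H6","H6"]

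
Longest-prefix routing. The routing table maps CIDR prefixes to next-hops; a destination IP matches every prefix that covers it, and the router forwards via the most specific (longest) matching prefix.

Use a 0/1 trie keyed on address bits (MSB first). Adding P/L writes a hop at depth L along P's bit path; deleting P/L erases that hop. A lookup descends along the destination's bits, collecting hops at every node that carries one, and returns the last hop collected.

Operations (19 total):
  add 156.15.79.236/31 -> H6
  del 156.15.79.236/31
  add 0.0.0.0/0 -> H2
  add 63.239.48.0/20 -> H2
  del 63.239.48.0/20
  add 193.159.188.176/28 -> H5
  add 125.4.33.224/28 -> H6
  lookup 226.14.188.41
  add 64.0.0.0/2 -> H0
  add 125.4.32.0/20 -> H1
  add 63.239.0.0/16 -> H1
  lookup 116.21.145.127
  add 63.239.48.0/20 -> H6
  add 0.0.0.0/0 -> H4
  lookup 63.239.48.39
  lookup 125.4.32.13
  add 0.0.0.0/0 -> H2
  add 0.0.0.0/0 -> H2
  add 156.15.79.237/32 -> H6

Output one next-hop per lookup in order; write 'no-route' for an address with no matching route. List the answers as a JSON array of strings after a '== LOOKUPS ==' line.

Process each operation:
  + 156.15.79.236/31 (H6) depth=31
  del 156.15.79.236/31 (clear depth 31)
  + 0.0.0.0/0 (H2) depth=0
  + 63.239.48.0/20 (H2) depth=20
  del 63.239.48.0/20 (clear depth 20)
  + 193.159.188.176/28 (H5) depth=28
  + 125.4.33.224/28 (H6) depth=28
  Q 226.14.188.41: descend 11 ; hops seen [H2] ; pick H2
  + 64.0.0.0/2 (H0) depth=2
  + 125.4.32.0/20 (H1) depth=20
  + 63.239.0.0/16 (H1) depth=16
  Q 116.21.145.127: descend 0111 ; hops seen [H2,H0] ; pick H0
  + 63.239.48.0/20 (H6) depth=20
  + 0.0.0.0/0 (H4) depth=0
  Q 63.239.48.39: descend 00111111111011110011 ; hops seen [H4,H1,H6] ; pick H6
  Q 125.4.32.13: descend 01111101000001000010000 ; hops seen [H4,H0,H1] ; pick H1
  + 0.0.0.0/0 (H2) depth=0
  + 0.0.0.0/0 (H2) depth=0
  + 156.15.79.237/32 (H6) depth=32

== LOOKUPS ==
["H2","H0","H6","H1"]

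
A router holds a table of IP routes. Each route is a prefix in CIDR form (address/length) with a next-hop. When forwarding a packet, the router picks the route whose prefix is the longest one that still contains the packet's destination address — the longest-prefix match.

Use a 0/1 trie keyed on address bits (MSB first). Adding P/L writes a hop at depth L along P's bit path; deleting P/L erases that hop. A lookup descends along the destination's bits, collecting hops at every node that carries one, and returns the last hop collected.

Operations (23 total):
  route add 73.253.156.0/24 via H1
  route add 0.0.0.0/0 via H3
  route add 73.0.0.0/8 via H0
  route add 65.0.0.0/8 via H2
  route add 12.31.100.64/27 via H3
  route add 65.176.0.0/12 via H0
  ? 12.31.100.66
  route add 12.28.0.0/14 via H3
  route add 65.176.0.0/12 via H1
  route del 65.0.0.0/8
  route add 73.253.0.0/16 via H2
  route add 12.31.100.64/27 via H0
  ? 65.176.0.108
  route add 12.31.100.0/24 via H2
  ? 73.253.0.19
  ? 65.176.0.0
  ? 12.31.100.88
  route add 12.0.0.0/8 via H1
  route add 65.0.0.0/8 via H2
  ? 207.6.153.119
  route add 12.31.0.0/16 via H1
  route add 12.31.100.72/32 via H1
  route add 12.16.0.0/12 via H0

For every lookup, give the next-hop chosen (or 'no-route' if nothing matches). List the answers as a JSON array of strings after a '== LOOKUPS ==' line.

Process each operation:
  + 73.253.156.0/24 (H1) depth=24
  + 0.0.0.0/0 (H3) depth=0
  + 73.0.0.0/8 (H0) depth=8
  + 65.0.0.0/8 (H2) depth=8
  + 12.31.100.64/27 (H3) depth=27
  + 65.176.0.0/12 (H0) depth=12
  ? 12.31.100.66  path d0:H3→d1:-→d2:-→d3:-→d4:-→d5:-→d6:-→d7:-→d8:-→d9:-→d10:-→d11:-→d12:-→d13:-→d14:-→d15:-→d16:-→d17:-→d18:-→d19:-→d20:-→d21:-→d22:-→d23:-→d24:-→d25:-→d26:-→d27:H3  best=H3
  + 12.28.0.0/14 (H3) depth=14
  + 65.176.0.0/12 (H1) depth=12
  del 65.0.0.0/8 (clear depth 8)
  + 73.253.0.0/16 (H2) depth=16
  + 12.31.100.64/27 (H0) depth=27
  ? 65.176.0.108  path d0:H3→d1:-→d2:-→d3:-→d4:-→d5:-→d6:-→d7:-→d8:-→d9:-→d10:-→d11:-→d12:H1  best=H1
  + 12.31.100.0/24 (H2) depth=24
  ? 73.253.0.19  path d0:H3→d1:-→d2:-→d3:-→d4:-→d5:-→d6:-→d7:-→d8:H0→d9:-→d10:-→d11:-→d12:-→d13:-→d14:-→d15:-→d16:H2  best=H2
  ? 65.176.0.0  path d0:H3→d1:-→d2:-→d3:-→d4:-→d5:-→d6:-→d7:-→d8:-→d9:-→d10:-→d11:-→d12:H1  best=H1
  ? 12.31.100.88  path d0:H3→d1:-→d2:-→d3:-→d4:-→d5:-→d6:-→d7:-→d8:-→d9:-→d10:-→d11:-→d12:-→d13:-→d14:H3→d15:-→d16:-→d17:-→d18:-→d19:-→d20:-→d21:-→d22:-→d23:-→d24:H2→d25:-→d26:-→d27:H0  best=H0
  + 12.0.0.0/8 (H1) depth=8
  + 65.0.0.0/8 (H2) depth=8
  ? 207.6.153.119  path d0:H3  best=H3
  + 12.31.0.0/16 (H1) depth=16
  + 12.31.100.72/32 (H1) depth=32
  + 12.16.0.0/12 (H0) depth=12

== LOOKUPS ==
["H3","H1","H2","H1","H0","H3"]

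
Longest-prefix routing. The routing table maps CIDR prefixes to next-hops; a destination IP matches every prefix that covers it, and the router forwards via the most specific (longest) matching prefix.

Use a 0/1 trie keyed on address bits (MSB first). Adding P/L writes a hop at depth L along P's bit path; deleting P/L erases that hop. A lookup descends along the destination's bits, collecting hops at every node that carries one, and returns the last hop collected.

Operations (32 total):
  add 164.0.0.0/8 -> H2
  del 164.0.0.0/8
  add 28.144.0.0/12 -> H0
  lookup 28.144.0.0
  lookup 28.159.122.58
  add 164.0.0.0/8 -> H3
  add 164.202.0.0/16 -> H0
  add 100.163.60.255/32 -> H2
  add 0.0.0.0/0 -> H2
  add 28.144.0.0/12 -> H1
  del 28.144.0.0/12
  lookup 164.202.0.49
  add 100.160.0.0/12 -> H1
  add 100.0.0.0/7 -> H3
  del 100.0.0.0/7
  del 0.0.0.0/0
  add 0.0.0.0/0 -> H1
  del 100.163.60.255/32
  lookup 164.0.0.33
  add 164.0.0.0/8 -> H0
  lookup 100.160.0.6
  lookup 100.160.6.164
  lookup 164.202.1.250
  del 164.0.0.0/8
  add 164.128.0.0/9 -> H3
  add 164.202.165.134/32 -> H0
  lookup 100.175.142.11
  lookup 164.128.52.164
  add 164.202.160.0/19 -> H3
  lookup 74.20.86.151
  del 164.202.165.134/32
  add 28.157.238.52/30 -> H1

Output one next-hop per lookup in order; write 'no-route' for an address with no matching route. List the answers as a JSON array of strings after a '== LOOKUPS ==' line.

Apply in order:
  add 164.0.0.0/8 -> H2 at depth 8
  - 164.0.0.0/8 clear@8
  add 28.144.0.0/12 -> H0 at depth 12
  lookup 28.144.0.0: bits 000111001001 walk d0:-→d1:-→d2:-→d3:-→d4:-→d5:-→d6:-→d7:-→d8:-→d9:-→d10:-→d11:-→d12:H0 -> H0
  lookup 28.159.122.58: bits 000111001001 walk d0:-→d1:-→d2:-→d3:-→d4:-→d5:-→d6:-→d7:-→d8:-→d9:-→d10:-→d11:-→d12:H0 -> H0
  add 164.0.0.0/8 -> H3 at depth 8
  add 164.202.0.0/16 -> H0 at depth 16
  add 100.163.60.255/32 -> H2 at depth 32
  add 0.0.0.0/0 -> H2 at depth 0
  add 28.144.0.0/12 -> H1 at depth 12
  - 28.144.0.0/12 clear@12
  lookup 164.202.0.49: bits 1010010011001010 walk d0:H2→d1:-→d2:-→d3:-→d4:-→d5:-→d6:-→d7:-→d8:H3→d9:-→d10:-→d11:-→d12:-→d13:-→d14:-→d15:-→d16:H0 -> H0
  add 100.160.0.0/12 -> H1 at depth 12
  add 100.0.0.0/7 -> H3 at depth 7
  - 100.0.0.0/7 clear@7
  - 0.0.0.0/0 clear@0
  add 0.0.0.0/0 -> H1 at depth 0
  - 100.163.60.255/32 clear@32
  lookup 164.0.0.33: bits 10100100 walk d0:H1→d1:-→d2:-→d3:-→d4:-→d5:-→d6:-→d7:-→d8:H3 -> H3
  add 164.0.0.0/8 -> H0 at depth 8
  lookup 100.160.0.6: bits 01100100101000 walk d0:H1→d1:-→d2:-→d3:-→d4:-→d5:-→d6:-→d7:-→d8:-→d9:-→d10:-→d11:-→d12:H1→d13:-→d14:- -> H1
  lookup 100.160.6.164: bits 01100100101000 walk d0:H1→d1:-→d2:-→d3:-→d4:-→d5:-→d6:-→d7:-→d8:-→d9:-→d10:-→d11:-→d12:H1→d13:-→d14:- -> H1
  lookup 164.202.1.250: bits 1010010011001010 walk d0:H1→d1:-→d2:-→d3:-→d4:-→d5:-→d6:-→d7:-→d8:H0→d9:-→d10:-→d11:-→d12:-→d13:-→d14:-→d15:-→d16:H0 -> H0
  - 164.0.0.0/8 clear@8
  add 164.128.0.0/9 -> H3 at depth 9
  add 164.202.165.134/32 -> H0 at depth 32
  lookup 100.175.142.11: bits 011001001010 walk d0:H1→d1:-→d2:-→d3:-→d4:-→d5:-→d6:-→d7:-→d8:-→d9:-→d10:-→d11:-→d12:H1 -> H1
  lookup 164.128.52.164: bits 101001001 walk d0:H1→d1:-→d2:-→d3:-→d4:-→d5:-→d6:-→d7:-→d8:-→d9:H3 -> H3
  add 164.202.160.0/19 -> H3 at depth 19
  lookup 74.20.86.151: bits 01 walk d0:H1→d1:-→d2:- -> H1
  - 164.202.165.134/32 clear@32
  add 28.157.238.52/30 -> H1 at depth 30

== LOOKUPS ==
["H0","H0","H0","H3","H1","H1","H0","H1","H3","H1"]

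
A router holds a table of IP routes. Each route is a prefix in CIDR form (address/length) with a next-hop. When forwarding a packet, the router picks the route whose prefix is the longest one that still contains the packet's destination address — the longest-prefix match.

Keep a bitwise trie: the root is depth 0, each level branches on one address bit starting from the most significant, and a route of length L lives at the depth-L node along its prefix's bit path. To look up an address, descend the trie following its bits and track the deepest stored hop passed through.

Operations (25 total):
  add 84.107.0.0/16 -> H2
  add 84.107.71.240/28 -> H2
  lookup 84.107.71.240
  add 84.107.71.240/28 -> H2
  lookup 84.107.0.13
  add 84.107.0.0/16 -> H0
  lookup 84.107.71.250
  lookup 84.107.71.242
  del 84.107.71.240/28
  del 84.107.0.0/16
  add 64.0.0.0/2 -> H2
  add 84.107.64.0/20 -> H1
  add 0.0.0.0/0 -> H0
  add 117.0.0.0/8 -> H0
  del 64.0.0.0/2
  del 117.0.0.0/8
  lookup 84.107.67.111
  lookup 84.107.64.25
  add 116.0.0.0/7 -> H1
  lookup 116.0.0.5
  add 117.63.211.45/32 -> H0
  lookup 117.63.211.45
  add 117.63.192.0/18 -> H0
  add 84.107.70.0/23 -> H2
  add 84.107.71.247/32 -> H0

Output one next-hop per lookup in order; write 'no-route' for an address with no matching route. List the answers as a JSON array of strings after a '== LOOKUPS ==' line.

Process each operation:
  + 84.107.0.0/16 (H2) depth=16
  + 84.107.71.240/28 (H2) depth=28
  Q 84.107.71.240: descend 0101010001101011010001111111 ; hops seen [H2,H2] ; pick H2
  + 84.107.71.240/28 (H2) depth=28
  Q 84.107.0.13: descend 01010100011010110 ; hops seen [H2] ; pick H2
  + 84.107.0.0/16 (H0) depth=16
  Q 84.107.71.250: descend 0101010001101011010001111111 ; hops seen [H0,H2] ; pick H2
  Q 84.107.71.242: descend 0101010001101011010001111111 ; hops seen [H0,H2] ; pick H2
  del 84.107.71.240/28 (clear depth 28)
  del 84.107.0.0/16 (clear depth 16)
  + 64.0.0.0/2 (H2) depth=2
  + 84.107.64.0/20 (H1) depth=20
  + 0.0.0.0/0 (H0) depth=0
  + 117.0.0.0/8 (H0) depth=8
  del 64.0.0.0/2 (clear depth 2)
  del 117.0.0.0/8 (clear depth 8)
  Q 84.107.67.111: descend 010101000110101101000 ; hops seen [H0,H1] ; pick H1
  Q 84.107.64.25: descend 010101000110101101000 ; hops seen [H0,H1] ; pick H1
  + 116.0.0.0/7 (H1) depth=7
  Q 116.0.0.5: descend 0111010 ; hops seen [H0,H1] ; pick H1
  + 117.63.211.45/32 (H0) depth=32
  Q 117.63.211.45: descend 01110101001111111101001100101101 ; hops seen [H0,H1,H0] ; pick H0
  + 117.63.192.0/18 (H0) depth=18
  + 84.107.70.0/23 (H2) depth=23
  + 84.107.71.247/32 (H0) depth=32

== LOOKUPS ==
["H2","H2","H2","H2","H1","H1","H1","H0"]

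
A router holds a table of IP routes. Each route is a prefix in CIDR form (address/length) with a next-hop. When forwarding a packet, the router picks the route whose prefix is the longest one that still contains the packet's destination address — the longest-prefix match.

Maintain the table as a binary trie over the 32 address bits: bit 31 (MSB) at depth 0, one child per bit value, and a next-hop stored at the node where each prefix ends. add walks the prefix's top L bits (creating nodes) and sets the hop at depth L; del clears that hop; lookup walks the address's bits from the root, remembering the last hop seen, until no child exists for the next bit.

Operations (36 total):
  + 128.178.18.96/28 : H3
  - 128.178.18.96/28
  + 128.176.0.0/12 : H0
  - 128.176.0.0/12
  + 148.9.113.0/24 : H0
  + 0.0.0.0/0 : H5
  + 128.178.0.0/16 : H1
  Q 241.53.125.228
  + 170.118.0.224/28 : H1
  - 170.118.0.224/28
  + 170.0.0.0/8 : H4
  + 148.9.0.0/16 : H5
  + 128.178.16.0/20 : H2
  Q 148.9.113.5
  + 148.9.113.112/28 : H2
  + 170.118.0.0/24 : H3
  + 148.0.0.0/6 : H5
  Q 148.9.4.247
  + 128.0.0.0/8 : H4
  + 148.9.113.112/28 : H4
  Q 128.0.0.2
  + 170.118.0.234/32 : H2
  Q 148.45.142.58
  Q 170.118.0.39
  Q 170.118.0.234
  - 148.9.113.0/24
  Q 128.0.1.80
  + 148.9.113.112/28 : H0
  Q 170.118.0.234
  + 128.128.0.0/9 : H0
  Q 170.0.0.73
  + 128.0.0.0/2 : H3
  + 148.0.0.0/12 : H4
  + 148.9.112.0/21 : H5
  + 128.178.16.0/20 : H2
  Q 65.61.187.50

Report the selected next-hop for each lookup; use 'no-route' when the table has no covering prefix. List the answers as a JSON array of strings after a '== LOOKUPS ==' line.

Apply in order:
  + 128.178.18.96/28 (H3) depth=28
  del 128.178.18.96/28 (clear depth 28)
  + 128.176.0.0/12 (H0) depth=12
  del 128.176.0.0/12 (clear depth 12)
  + 148.9.113.0/24 (H0) depth=24
  + 0.0.0.0/0 (H5) depth=0
  + 128.178.0.0/16 (H1) depth=16
  Q 241.53.125.228: descend 1 ; hops seen [H5] ; pick H5
  + 170.118.0.224/28 (H1) depth=28
  del 170.118.0.224/28 (clear depth 28)
  + 170.0.0.0/8 (H4) depth=8
  + 148.9.0.0/16 (H5) depth=16
  + 128.178.16.0/20 (H2) depth=20
  Q 148.9.113.5: descend 100101000000100101110001 ; hops seen [H5,H5,H0] ; pick H0
  + 148.9.113.112/28 (H2) depth=28
  + 170.118.0.0/24 (H3) depth=24
  + 148.0.0.0/6 (H5) depth=6
  Q 148.9.4.247: descend 10010100000010010 ; hops seen [H5,H5,H5] ; pick H5
  + 128.0.0.0/8 (H4) depth=8
  + 148.9.113.112/28 (H4) depth=28
  Q 128.0.0.2: descend 10000000 ; hops seen [H5,H4] ; pick H4
  + 170.118.0.234/32 (H2) depth=32
  Q 148.45.142.58: descend 1001010000 ; hops seen [H5,H5] ; pick H5
  Q 170.118.0.39: descend 101010100111011000000000 ; hops seen [H5,H4,H3] ; pick H3
  Q 170.118.0.234: descend 10101010011101100000000011101010 ; hops seen [H5,H4,H3,H2] ; pick H2
  del 148.9.113.0/24 (clear depth 24)
  Q 128.0.1.80: descend 10000000 ; hops seen [H5,H4] ; pick H4
  + 148.9.113.112/28 (H0) depth=28
  Q 170.118.0.234: descend 10101010011101100000000011101010 ; hops seen [H5,H4,H3,H2] ; pick H2
  + 128.128.0.0/9 (H0) depth=9
  Q 170.0.0.73: descend 101010100 ; hops seen [H5,H4] ; pick H4
  + 128.0.0.0/2 (H3) depth=2
  + 148.0.0.0/12 (H4) depth=12
  + 148.9.112.0/21 (H5) depth=21
  + 128.178.16.0/20 (H2) depth=20
  Q 65.61.187.50: descend ε ; hops seen [H5] ; pick H5

== LOOKUPS ==
["H5","H0","H5","H4","H5","H3","H2","H4","H2","H4","H5"]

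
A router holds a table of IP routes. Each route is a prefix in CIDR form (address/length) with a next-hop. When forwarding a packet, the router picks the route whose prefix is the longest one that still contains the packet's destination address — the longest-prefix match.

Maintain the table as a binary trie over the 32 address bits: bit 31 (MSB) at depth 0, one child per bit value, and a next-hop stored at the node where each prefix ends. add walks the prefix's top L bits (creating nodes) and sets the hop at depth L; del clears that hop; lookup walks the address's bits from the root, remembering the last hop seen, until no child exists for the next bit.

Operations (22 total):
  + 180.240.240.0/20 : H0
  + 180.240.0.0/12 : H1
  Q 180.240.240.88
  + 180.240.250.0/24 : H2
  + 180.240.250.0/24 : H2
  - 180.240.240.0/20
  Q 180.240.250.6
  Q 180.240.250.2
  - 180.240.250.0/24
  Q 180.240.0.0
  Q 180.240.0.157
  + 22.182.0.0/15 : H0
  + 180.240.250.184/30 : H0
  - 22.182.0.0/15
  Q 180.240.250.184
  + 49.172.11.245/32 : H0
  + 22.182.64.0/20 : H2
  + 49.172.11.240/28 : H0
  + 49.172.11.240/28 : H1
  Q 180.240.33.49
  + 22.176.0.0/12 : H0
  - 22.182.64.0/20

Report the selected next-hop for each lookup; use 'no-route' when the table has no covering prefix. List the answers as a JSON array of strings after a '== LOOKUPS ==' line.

Process each operation:
  + 180.240.240.0/20 (H0) depth=20
  + 180.240.0.0/12 (H1) depth=12
  Q 180.240.240.88: descend 10110100111100001111 ; hops seen [H1,H0] ; pick H0
  + 180.240.250.0/24 (H2) depth=24
  + 180.240.250.0/24 (H2) depth=24
  - 180.240.240.0/20 clear@20
  Q 180.240.250.6: descend 101101001111000011111010 ; hops seen [H1,H2] ; pick H2
  Q 180.240.250.2: descend 101101001111000011111010 ; hops seen [H1,H2] ; pick H2
  - 180.240.250.0/24 clear@24
  Q 180.240.0.0: descend 1011010011110000 ; hops seen [H1] ; pick H1
  Q 180.240.0.157: descend 1011010011110000 ; hops seen [H1] ; pick H1
  + 22.182.0.0/15 (H0) depth=15
  + 180.240.250.184/30 (H0) depth=30
  - 22.182.0.0/15 clear@15
  Q 180.240.250.184: descend 101101001111000011111010101110 ; hops seen [H1,H0] ; pick H0
  + 49.172.11.245/32 (H0) depth=32
  + 22.182.64.0/20 (H2) depth=20
  + 49.172.11.240/28 (H0) depth=28
  + 49.172.11.240/28 (H1) depth=28
  Q 180.240.33.49: descend 1011010011110000 ; hops seen [H1] ; pick H1
  + 22.176.0.0/12 (H0) depth=12
  - 22.182.64.0/20 clear@20

== LOOKUPS ==
["H0","H2","H2","H1","H1","H0","H1"]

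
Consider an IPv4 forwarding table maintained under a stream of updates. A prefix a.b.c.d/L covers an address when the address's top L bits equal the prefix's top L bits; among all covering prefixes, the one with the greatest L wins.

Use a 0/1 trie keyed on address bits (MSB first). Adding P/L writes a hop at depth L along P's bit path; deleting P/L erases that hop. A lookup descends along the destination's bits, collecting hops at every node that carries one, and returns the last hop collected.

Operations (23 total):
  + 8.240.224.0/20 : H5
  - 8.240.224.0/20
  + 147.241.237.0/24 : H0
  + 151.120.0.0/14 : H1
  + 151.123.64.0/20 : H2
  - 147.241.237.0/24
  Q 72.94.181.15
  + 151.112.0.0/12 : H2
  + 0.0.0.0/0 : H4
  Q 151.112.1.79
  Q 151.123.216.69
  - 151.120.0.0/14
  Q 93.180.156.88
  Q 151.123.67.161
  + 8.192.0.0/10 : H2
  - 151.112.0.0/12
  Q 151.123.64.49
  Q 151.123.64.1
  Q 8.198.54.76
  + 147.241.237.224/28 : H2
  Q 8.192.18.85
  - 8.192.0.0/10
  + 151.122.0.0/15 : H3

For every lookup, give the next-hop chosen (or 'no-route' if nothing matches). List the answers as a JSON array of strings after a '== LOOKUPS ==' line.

Trace:
  add 8.240.224.0/20 -> H5 at depth 20
  - 8.240.224.0/20 clear@20
  add 147.241.237.0/24 -> H0 at depth 24
  add 151.120.0.0/14 -> H1 at depth 14
  add 151.123.64.0/20 -> H2 at depth 20
  - 147.241.237.0/24 clear@24
  lookup 72.94.181.15: bits 0 walk d0:-→d1:- -> no-route
  add 151.112.0.0/12 -> H2 at depth 12
  add 0.0.0.0/0 -> H4 at depth 0
  lookup 151.112.1.79: bits 100101110111 walk d0:H4→d1:-→d2:-→d3:-→d4:-→d5:-→d6:-→d7:-→d8:-→d9:-→d10:-→d11:-→d12:H2 -> H2
  lookup 151.123.216.69: bits 1001011101111011 walk d0:H4→d1:-→d2:-→d3:-→d4:-→d5:-→d6:-→d7:-→d8:-→d9:-→d10:-→d11:-→d12:H2→d13:-→d14:H1→d15:-→d16:- -> H1
  - 151.120.0.0/14 clear@14
  lookup 93.180.156.88: bits 0 walk d0:H4→d1:- -> H4
  lookup 151.123.67.161: bits 10010111011110110100 walk d0:H4→d1:-→d2:-→d3:-→d4:-→d5:-→d6:-→d7:-→d8:-→d9:-→d10:-→d11:-→d12:H2→d13:-→d14:-→d15:-→d16:-→d17:-→d18:-→d19:-→d20:H2 -> H2
  add 8.192.0.0/10 -> H2 at depth 10
  - 151.112.0.0/12 clear@12
  lookup 151.123.64.49: bits 10010111011110110100 walk d0:H4→d1:-→d2:-→d3:-→d4:-→d5:-→d6:-→d7:-→d8:-→d9:-→d10:-→d11:-→d12:-→d13:-→d14:-→d15:-→d16:-→d17:-→d18:-→d19:-→d20:H2 -> H2
  lookup 151.123.64.1: bits 10010111011110110100 walk d0:H4→d1:-→d2:-→d3:-→d4:-→d5:-→d6:-→d7:-→d8:-→d9:-→d10:-→d11:-→d12:-→d13:-→d14:-→d15:-→d16:-→d17:-→d18:-→d19:-→d20:H2 -> H2
  lookup 8.198.54.76: bits 0000100011 walk d0:H4→d1:-→d2:-→d3:-→d4:-→d5:-→d6:-→d7:-→d8:-→d9:-→d10:H2 -> H2
  add 147.241.237.224/28 -> H2 at depth 28
  lookup 8.192.18.85: bits 0000100011 walk d0:H4→d1:-→d2:-→d3:-→d4:-→d5:-→d6:-→d7:-→d8:-→d9:-→d10:H2 -> H2
  - 8.192.0.0/10 clear@10
  add 151.122.0.0/15 -> H3 at depth 15

== LOOKUPS ==
["no-route","H2","H1","H4","H2","H2","H2","H2","H2"]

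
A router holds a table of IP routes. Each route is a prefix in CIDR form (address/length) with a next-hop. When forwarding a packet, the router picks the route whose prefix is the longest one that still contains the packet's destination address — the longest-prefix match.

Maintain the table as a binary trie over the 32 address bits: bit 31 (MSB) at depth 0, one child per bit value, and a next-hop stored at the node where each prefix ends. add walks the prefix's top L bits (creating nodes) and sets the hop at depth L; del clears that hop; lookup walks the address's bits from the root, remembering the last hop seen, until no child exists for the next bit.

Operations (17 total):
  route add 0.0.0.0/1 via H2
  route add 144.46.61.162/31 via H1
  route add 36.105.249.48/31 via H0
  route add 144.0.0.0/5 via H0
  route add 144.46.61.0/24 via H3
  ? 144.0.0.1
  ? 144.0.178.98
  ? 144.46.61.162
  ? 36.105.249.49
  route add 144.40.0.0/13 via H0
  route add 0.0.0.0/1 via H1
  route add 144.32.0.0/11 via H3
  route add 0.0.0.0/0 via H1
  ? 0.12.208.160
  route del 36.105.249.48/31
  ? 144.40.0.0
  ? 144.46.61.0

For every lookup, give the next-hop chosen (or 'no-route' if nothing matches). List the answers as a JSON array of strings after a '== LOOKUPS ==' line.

Apply in order:
  add 0.0.0.0/1 -> H2 at depth 1
  add 144.46.61.162/31 -> H1 at depth 31
  add 36.105.249.48/31 -> H0 at depth 31
  add 144.0.0.0/5 -> H0 at depth 5
  add 144.46.61.0/24 -> H3 at depth 24
  ? 144.0.0.1  path d0:-→d1:-→d2:-→d3:-→d4:-→d5:H0→d6:-→d7:-→d8:-→d9:-→d10:-  best=H0
  ? 144.0.178.98  path d0:-→d1:-→d2:-→d3:-→d4:-→d5:H0→d6:-→d7:-→d8:-→d9:-→d10:-  best=H0
  ? 144.46.61.162  path d0:-→d1:-→d2:-→d3:-→d4:-→d5:H0→d6:-→d7:-→d8:-→d9:-→d10:-→d11:-→d12:-→d13:-→d14:-→d15:-→d16:-→d17:-→d18:-→d19:-→d20:-→d21:-→d22:-→d23:-→d24:H3→d25:-→d26:-→d27:-→d28:-→d29:-→d30:-→d31:H1  best=H1
  ? 36.105.249.49  path d0:-→d1:H2→d2:-→d3:-→d4:-→d5:-→d6:-→d7:-→d8:-→d9:-→d10:-→d11:-→d12:-→d13:-→d14:-→d15:-→d16:-→d17:-→d18:-→d19:-→d20:-→d21:-→d22:-→d23:-→d24:-→d25:-→d26:-→d27:-→d28:-→d29:-→d30:-→d31:H0  best=H0
  add 144.40.0.0/13 -> H0 at depth 13
  add 0.0.0.0/1 -> H1 at depth 1
  add 144.32.0.0/11 -> H3 at depth 11
  add 0.0.0.0/0 -> H1 at depth 0
  ? 0.12.208.160  path d0:H1→d1:H1→d2:-  best=H1
  del 36.105.249.48/31 (clear depth 31)
  ? 144.40.0.0  path d0:H1→d1:-→d2:-→d3:-→d4:-→d5:H0→d6:-→d7:-→d8:-→d9:-→d10:-→d11:H3→d12:-→d13:H0  best=H0
  ? 144.46.61.0  path d0:H1→d1:-→d2:-→d3:-→d4:-→d5:H0→d6:-→d7:-→d8:-→d9:-→d10:-→d11:H3→d12:-→d13:H0→d14:-→d15:-→d16:-→d17:-→d18:-→d19:-→d20:-→d21:-→d22:-→d23:-→d24:H3  best=H3

== LOOKUPS ==
["H0","H0","H1","H0","H1","H0","H3"]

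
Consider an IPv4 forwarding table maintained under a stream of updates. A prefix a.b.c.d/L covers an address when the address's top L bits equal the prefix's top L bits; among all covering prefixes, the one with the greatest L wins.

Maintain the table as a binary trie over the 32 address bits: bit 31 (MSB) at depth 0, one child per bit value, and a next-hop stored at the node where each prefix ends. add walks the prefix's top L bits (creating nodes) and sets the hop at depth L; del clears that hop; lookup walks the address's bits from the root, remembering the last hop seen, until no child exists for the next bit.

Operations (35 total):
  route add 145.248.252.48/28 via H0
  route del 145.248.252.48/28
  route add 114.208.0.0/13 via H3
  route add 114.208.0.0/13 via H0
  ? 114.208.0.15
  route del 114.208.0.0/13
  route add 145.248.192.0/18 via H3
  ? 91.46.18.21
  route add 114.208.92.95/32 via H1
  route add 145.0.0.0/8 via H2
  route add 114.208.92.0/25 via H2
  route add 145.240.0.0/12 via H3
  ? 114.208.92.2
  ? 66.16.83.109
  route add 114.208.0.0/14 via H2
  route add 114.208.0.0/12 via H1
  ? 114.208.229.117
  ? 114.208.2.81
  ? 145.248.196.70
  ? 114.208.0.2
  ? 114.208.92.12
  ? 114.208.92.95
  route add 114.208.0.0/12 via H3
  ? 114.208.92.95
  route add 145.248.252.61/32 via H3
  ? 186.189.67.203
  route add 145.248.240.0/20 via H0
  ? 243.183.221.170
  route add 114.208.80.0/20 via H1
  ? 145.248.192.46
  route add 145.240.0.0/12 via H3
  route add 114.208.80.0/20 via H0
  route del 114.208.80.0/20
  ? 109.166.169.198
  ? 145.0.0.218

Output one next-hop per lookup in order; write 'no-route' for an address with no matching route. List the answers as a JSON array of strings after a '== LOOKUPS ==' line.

Apply in order:
  + 145.248.252.48/28 (H0) depth=28
  del 145.248.252.48/28 (clear depth 28)
  + 114.208.0.0/13 (H3) depth=13
  + 114.208.0.0/13 (H0) depth=13
  Q 114.208.0.15: descend 0111001011010 ; hops seen [H0] ; pick H0
  del 114.208.0.0/13 (clear depth 13)
  + 145.248.192.0/18 (H3) depth=18
  Q 91.46.18.21: descend 01 ; hops seen [∅] ; pick no-route
  + 114.208.92.95/32 (H1) depth=32
  + 145.0.0.0/8 (H2) depth=8
  + 114.208.92.0/25 (H2) depth=25
  + 145.240.0.0/12 (H3) depth=12
  Q 114.208.92.2: descend 0111001011010000010111000 ; hops seen [H2] ; pick H2
  Q 66.16.83.109: descend 01 ; hops seen [∅] ; pick no-route
  + 114.208.0.0/14 (H2) depth=14
  + 114.208.0.0/12 (H1) depth=12
  Q 114.208.229.117: descend 0111001011010000 ; hops seen [H1,H2] ; pick H2
  Q 114.208.2.81: descend 01110010110100000 ; hops seen [H1,H2] ; pick H2
  Q 145.248.196.70: descend 100100011111100011 ; hops seen [H2,H3,H3] ; pick H3
  Q 114.208.0.2: descend 01110010110100000 ; hops seen [H1,H2] ; pick H2
  Q 114.208.92.12: descend 0111001011010000010111000 ; hops seen [H1,H2,H2] ; pick H2
  Q 114.208.92.95: descend 01110010110100000101110001011111 ; hops seen [H1,H2,H2,H1] ; pick H1
  + 114.208.0.0/12 (H3) depth=12
  Q 114.208.92.95: descend 01110010110100000101110001011111 ; hops seen [H3,H2,H2,H1] ; pick H1
  + 145.248.252.61/32 (H3) depth=32
  Q 186.189.67.203: descend 10 ; hops seen [∅] ; pick no-route
  + 145.248.240.0/20 (H0) depth=20
  Q 243.183.221.170: descend 1 ; hops seen [∅] ; pick no-route
  + 114.208.80.0/20 (H1) depth=20
  Q 145.248.192.46: descend 100100011111100011 ; hops seen [H2,H3,H3] ; pick H3
  + 145.240.0.0/12 (H3) depth=12
  + 114.208.80.0/20 (H0) depth=20
  del 114.208.80.0/20 (clear depth 20)
  Q 109.166.169.198: descend 011 ; hops seen [∅] ; pick no-route
  Q 145.0.0.218: descend 10010001 ; hops seen [H2] ; pick H2

== LOOKUPS ==
["H0","no-route","H2","no-route","H2","H2","H3","H2","H2","H1","H1","no-route","no-route","H3","no-route","H2"]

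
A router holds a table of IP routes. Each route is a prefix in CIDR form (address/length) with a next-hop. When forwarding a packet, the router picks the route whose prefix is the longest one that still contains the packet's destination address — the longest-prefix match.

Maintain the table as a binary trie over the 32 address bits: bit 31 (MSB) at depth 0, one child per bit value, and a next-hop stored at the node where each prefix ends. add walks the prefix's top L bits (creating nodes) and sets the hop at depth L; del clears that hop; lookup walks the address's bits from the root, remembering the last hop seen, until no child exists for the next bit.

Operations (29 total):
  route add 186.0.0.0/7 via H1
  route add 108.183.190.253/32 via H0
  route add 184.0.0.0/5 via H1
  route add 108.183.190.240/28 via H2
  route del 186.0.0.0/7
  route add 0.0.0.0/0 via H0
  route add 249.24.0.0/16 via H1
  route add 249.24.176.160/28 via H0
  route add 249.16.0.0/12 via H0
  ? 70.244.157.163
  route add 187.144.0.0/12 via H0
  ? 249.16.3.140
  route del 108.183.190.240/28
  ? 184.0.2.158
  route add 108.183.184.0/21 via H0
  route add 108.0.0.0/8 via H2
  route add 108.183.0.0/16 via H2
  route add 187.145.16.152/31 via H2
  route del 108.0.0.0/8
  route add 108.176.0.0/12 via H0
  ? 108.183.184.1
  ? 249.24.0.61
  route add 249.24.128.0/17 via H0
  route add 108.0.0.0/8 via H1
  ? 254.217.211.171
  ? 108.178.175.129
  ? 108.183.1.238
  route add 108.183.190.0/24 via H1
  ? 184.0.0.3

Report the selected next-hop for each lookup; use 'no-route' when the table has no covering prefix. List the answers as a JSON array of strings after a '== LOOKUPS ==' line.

Trace:
  + 186.0.0.0/7 (H1) depth=7
  + 108.183.190.253/32 (H0) depth=32
  + 184.0.0.0/5 (H1) depth=5
  + 108.183.190.240/28 (H2) depth=28
  - 186.0.0.0/7 clear@7
  + 0.0.0.0/0 (H0) depth=0
  + 249.24.0.0/16 (H1) depth=16
  + 249.24.176.160/28 (H0) depth=28
  + 249.16.0.0/12 (H0) depth=12
  lookup 70.244.157.163: bits 01 walk d0:H0→d1:-→d2:- -> H0
  + 187.144.0.0/12 (H0) depth=12
  lookup 249.16.3.140: bits 111110010001 walk d0:H0→d1:-→d2:-→d3:-→d4:-→d5:-→d6:-→d7:-→d8:-→d9:-→d10:-→d11:-→d12:H0 -> H0
  - 108.183.190.240/28 clear@28
  lookup 184.0.2.158: bits 101110 walk d0:H0→d1:-→d2:-→d3:-→d4:-→d5:H1→d6:- -> H1
  + 108.183.184.0/21 (H0) depth=21
  + 108.0.0.0/8 (H2) depth=8
  + 108.183.0.0/16 (H2) depth=16
  + 187.145.16.152/31 (H2) depth=31
  - 108.0.0.0/8 clear@8
  + 108.176.0.0/12 (H0) depth=12
  lookup 108.183.184.1: bits 011011001011011110111 walk d0:H0→d1:-→d2:-→d3:-→d4:-→d5:-→d6:-→d7:-→d8:-→d9:-→d10:-→d11:-→d12:H0→d13:-→d14:-→d15:-→d16:H2→d17:-→d18:-→d19:-→d20:-→d21:H0 -> H0
  lookup 249.24.0.61: bits 1111100100011000 walk d0:H0→d1:-→d2:-→d3:-→d4:-→d5:-→d6:-→d7:-→d8:-→d9:-→d10:-→d11:-→d12:H0→d13:-→d14:-→d15:-→d16:H1 -> H1
  + 249.24.128.0/17 (H0) depth=17
  + 108.0.0.0/8 (H1) depth=8
  lookup 254.217.211.171: bits 11111 walk d0:H0→d1:-→d2:-→d3:-→d4:-→d5:- -> H0
  lookup 108.178.175.129: bits 0110110010110 walk d0:H0→d1:-→d2:-→d3:-→d4:-→d5:-→d6:-→d7:-→d8:H1→d9:-→d10:-→d11:-→d12:H0→d13:- -> H0
  lookup 108.183.1.238: bits 0110110010110111 walk d0:H0→d1:-→d2:-→d3:-→d4:-→d5:-→d6:-→d7:-→d8:H1→d9:-→d10:-→d11:-→d12:H0→d13:-→d14:-→d15:-→d16:H2 -> H2
  + 108.183.190.0/24 (H1) depth=24
  lookup 184.0.0.3: bits 101110 walk d0:H0→d1:-→d2:-→d3:-→d4:-→d5:H1→d6:- -> H1

== LOOKUPS ==
["H0","H0","H1","H0","H1","H0","H0","H2","H1"]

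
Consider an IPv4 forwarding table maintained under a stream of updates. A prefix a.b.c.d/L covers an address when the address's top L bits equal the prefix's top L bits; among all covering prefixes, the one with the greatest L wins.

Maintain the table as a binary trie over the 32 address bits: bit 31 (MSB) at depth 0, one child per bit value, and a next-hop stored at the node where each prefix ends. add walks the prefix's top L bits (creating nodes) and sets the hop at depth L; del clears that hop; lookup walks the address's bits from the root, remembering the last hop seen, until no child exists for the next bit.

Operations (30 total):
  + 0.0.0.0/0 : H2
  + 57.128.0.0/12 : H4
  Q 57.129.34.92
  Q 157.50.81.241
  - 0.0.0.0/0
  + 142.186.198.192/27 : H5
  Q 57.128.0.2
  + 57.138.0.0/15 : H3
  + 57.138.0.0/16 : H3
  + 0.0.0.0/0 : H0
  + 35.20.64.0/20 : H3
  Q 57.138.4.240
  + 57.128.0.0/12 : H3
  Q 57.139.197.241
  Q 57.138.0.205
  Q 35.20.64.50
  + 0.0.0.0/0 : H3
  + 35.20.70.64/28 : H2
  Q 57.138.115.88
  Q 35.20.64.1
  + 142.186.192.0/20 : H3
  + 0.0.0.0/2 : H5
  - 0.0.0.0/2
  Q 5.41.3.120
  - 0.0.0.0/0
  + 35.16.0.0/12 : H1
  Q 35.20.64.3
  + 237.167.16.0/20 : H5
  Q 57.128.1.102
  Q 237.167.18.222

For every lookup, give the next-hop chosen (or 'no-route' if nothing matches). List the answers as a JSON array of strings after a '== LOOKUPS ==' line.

Apply in order:
  + 0.0.0.0/0 (H2) depth=0
  + 57.128.0.0/12 (H4) depth=12
  lookup 57.129.34.92: bits 001110011000 walk d0:H2→d1:-→d2:-→d3:-→d4:-→d5:-→d6:-→d7:-→d8:-→d9:-→d10:-→d11:-→d12:H4 -> H4
  lookup 157.50.81.241: bits ε walk d0:H2 -> H2
  - 0.0.0.0/0 clear@0
  + 142.186.198.192/27 (H5) depth=27
  lookup 57.128.0.2: bits 001110011000 walk d0:-→d1:-→d2:-→d3:-→d4:-→d5:-→d6:-→d7:-→d8:-→d9:-→d10:-→d11:-→d12:H4 -> H4
  + 57.138.0.0/15 (H3) depth=15
  + 57.138.0.0/16 (H3) depth=16
  + 0.0.0.0/0 (H0) depth=0
  + 35.20.64.0/20 (H3) depth=20
  lookup 57.138.4.240: bits 0011100110001010 walk d0:H0→d1:-→d2:-→d3:-→d4:-→d5:-→d6:-→d7:-→d8:-→d9:-→d10:-→d11:-→d12:H4→d13:-→d14:-→d15:H3→d16:H3 -> H3
  + 57.128.0.0/12 (H3) depth=12
  lookup 57.139.197.241: bits 001110011000101 walk d0:H0→d1:-→d2:-→d3:-→d4:-→d5:-→d6:-→d7:-→d8:-→d9:-→d10:-→d11:-→d12:H3→d13:-→d14:-→d15:H3 -> H3
  lookup 57.138.0.205: bits 0011100110001010 walk d0:H0→d1:-→d2:-→d3:-→d4:-→d5:-→d6:-→d7:-→d8:-→d9:-→d10:-→d11:-→d12:H3→d13:-→d14:-→d15:H3→d16:H3 -> H3
  lookup 35.20.64.50: bits 00100011000101000100 walk d0:H0→d1:-→d2:-→d3:-→d4:-→d5:-→d6:-→d7:-→d8:-→d9:-→d10:-→d11:-→d12:-→d13:-→d14:-→d15:-→d16:-→d17:-→d18:-→d19:-→d20:H3 -> H3
  + 0.0.0.0/0 (H3) depth=0
  + 35.20.70.64/28 (H2) depth=28
  lookup 57.138.115.88: bits 0011100110001010 walk d0:H3→d1:-→d2:-→d3:-→d4:-→d5:-→d6:-→d7:-→d8:-→d9:-→d10:-→d11:-→d12:H3→d13:-→d14:-→d15:H3→d16:H3 -> H3
  lookup 35.20.64.1: bits 001000110001010001000 walk d0:H3→d1:-→d2:-→d3:-→d4:-→d5:-→d6:-→d7:-→d8:-→d9:-→d10:-→d11:-→d12:-→d13:-→d14:-→d15:-→d16:-→d17:-→d18:-→d19:-→d20:H3→d21:- -> H3
  + 142.186.192.0/20 (H3) depth=20
  + 0.0.0.0/2 (H5) depth=2
  - 0.0.0.0/2 clear@2
  lookup 5.41.3.120: bits 00 walk d0:H3→d1:-→d2:- -> H3
  - 0.0.0.0/0 clear@0
  + 35.16.0.0/12 (H1) depth=12
  lookup 35.20.64.3: bits 001000110001010001000 walk d0:-→d1:-→d2:-→d3:-→d4:-→d5:-→d6:-→d7:-→d8:-→d9:-→d10:-→d11:-→d12:H1→d13:-→d14:-→d15:-→d16:-→d17:-→d18:-→d19:-→d20:H3→d21:- -> H3
  + 237.167.16.0/20 (H5) depth=20
  lookup 57.128.1.102: bits 001110011000 walk d0:-→d1:-→d2:-→d3:-→d4:-→d5:-→d6:-→d7:-→d8:-→d9:-→d10:-→d11:-→d12:H3 -> H3
  lookup 237.167.18.222: bits 11101101101001110001 walk d0:-→d1:-→d2:-→d3:-→d4:-→d5:-→d6:-→d7:-→d8:-→d9:-→d10:-→d11:-→d12:-→d13:-→d14:-→d15:-→d16:-→d17:-→d18:-→d19:-→d20:H5 -> H5

== LOOKUPS ==
["H4","H2","H4","H3","H3","H3","H3","H3","H3","H3","H3","H3","H5"]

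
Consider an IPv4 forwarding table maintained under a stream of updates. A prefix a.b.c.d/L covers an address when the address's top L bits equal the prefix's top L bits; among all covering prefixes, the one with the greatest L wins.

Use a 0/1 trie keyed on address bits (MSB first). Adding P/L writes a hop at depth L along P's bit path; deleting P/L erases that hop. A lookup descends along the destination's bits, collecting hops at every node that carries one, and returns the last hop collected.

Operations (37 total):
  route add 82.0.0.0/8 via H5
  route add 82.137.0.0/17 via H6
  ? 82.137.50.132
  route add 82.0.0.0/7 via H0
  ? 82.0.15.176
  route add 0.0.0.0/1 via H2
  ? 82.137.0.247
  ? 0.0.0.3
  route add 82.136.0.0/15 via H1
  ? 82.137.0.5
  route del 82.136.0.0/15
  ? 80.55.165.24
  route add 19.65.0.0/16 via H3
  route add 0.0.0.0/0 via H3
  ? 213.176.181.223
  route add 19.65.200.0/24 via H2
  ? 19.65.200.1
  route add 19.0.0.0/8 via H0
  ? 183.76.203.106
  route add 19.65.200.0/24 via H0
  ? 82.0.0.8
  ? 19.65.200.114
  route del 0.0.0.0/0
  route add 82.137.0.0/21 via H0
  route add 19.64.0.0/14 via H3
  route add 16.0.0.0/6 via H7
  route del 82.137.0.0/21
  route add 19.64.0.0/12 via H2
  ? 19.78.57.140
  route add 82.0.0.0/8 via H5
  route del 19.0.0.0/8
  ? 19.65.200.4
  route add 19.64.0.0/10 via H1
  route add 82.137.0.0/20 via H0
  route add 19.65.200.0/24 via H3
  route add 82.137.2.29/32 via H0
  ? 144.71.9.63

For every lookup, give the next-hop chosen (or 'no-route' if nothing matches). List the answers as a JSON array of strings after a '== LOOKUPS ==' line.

Process each operation:
  add 82.0.0.0/8 -> H5 at depth 8
  add 82.137.0.0/17 -> H6 at depth 17
  lookup 82.137.50.132: bits 01010010100010010 walk d0:-→d1:-→d2:-→d3:-→d4:-→d5:-→d6:-→d7:-→d8:H5→d9:-→d10:-→d11:-→d12:-→d13:-→d14:-→d15:-→d16:-→d17:H6 -> H6
  add 82.0.0.0/7 -> H0 at depth 7
  lookup 82.0.15.176: bits 01010010 walk d0:-→d1:-→d2:-→d3:-→d4:-→d5:-→d6:-→d7:H0→d8:H5 -> H5
  add 0.0.0.0/1 -> H2 at depth 1
  lookup 82.137.0.247: bits 01010010100010010 walk d0:-→d1:H2→d2:-→d3:-→d4:-→d5:-→d6:-→d7:H0→d8:H5→d9:-→d10:-→d11:-→d12:-→d13:-→d14:-→d15:-→d16:-→d17:H6 -> H6
  lookup 0.0.0.3: bits 0 walk d0:-→d1:H2 -> H2
  add 82.136.0.0/15 -> H1 at depth 15
  lookup 82.137.0.5: bits 01010010100010010 walk d0:-→d1:H2→d2:-→d3:-→d4:-→d5:-→d6:-→d7:H0→d8:H5→d9:-→d10:-→d11:-→d12:-→d13:-→d14:-→d15:H1→d16:-→d17:H6 -> H6
  del 82.136.0.0/15 (clear depth 15)
  lookup 80.55.165.24: bits 010100 walk d0:-→d1:H2→d2:-→d3:-→d4:-→d5:-→d6:- -> H2
  add 19.65.0.0/16 -> H3 at depth 16
  add 0.0.0.0/0 -> H3 at depth 0
  lookup 213.176.181.223: bits ε walk d0:H3 -> H3
  add 19.65.200.0/24 -> H2 at depth 24
  lookup 19.65.200.1: bits 000100110100000111001000 walk d0:H3→d1:H2→d2:-→d3:-→d4:-→d5:-→d6:-→d7:-→d8:-→d9:-→d10:-→d11:-→d12:-→d13:-→d14:-→d15:-→d16:H3→d17:-→d18:-→d19:-→d20:-→d21:-→d22:-→d23:-→d24:H2 -> H2
  add 19.0.0.0/8 -> H0 at depth 8
  lookup 183.76.203.106: bits ε walk d0:H3 -> H3
  add 19.65.200.0/24 -> H0 at depth 24
  lookup 82.0.0.8: bits 01010010 walk d0:H3→d1:H2→d2:-→d3:-→d4:-→d5:-→d6:-→d7:H0→d8:H5 -> H5
  lookup 19.65.200.114: bits 000100110100000111001000 walk d0:H3→d1:H2→d2:-→d3:-→d4:-→d5:-→d6:-→d7:-→d8:H0→d9:-→d10:-→d11:-→d12:-→d13:-→d14:-→d15:-→d16:H3→d17:-→d18:-→d19:-→d20:-→d21:-→d22:-→d23:-→d24:H0 -> H0
  del 0.0.0.0/0 (clear depth 0)
  add 82.137.0.0/21 -> H0 at depth 21
  add 19.64.0.0/14 -> H3 at depth 14
  add 16.0.0.0/6 -> H7 at depth 6
  del 82.137.0.0/21 (clear depth 21)
  add 19.64.0.0/12 -> H2 at depth 12
  lookup 19.78.57.140: bits 000100110100 walk d0:-→d1:H2→d2:-→d3:-→d4:-→d5:-→d6:H7→d7:-→d8:H0→d9:-→d10:-→d11:-→d12:H2 -> H2
  add 82.0.0.0/8 -> H5 at depth 8
  del 19.0.0.0/8 (clear depth 8)
  lookup 19.65.200.4: bits 000100110100000111001000 walk d0:-→d1:H2→d2:-→d3:-→d4:-→d5:-→d6:H7→d7:-→d8:-→d9:-→d10:-→d11:-→d12:H2→d13:-→d14:H3→d15:-→d16:H3→d17:-→d18:-→d19:-→d20:-→d21:-→d22:-→d23:-→d24:H0 -> H0
  add 19.64.0.0/10 -> H1 at depth 10
  add 82.137.0.0/20 -> H0 at depth 20
  add 19.65.200.0/24 -> H3 at depth 24
  add 82.137.2.29/32 -> H0 at depth 32
  lookup 144.71.9.63: bits ε walk d0:- -> no-route

== LOOKUPS ==
["H6","H5","H6","H2","H6","H2","H3","H2","H3","H5","H0","H2","H0","no-route"]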